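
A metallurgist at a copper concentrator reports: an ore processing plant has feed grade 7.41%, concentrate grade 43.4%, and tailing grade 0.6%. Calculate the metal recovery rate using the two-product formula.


Using the two-product formula:
R = 100 * c * (f - t) / (f * (c - t))
Numerator = 100 * 43.4 * (7.41 - 0.6)
= 100 * 43.4 * 6.81
= 29555.4
Denominator = 7.41 * (43.4 - 0.6)
= 7.41 * 42.8
= 317.148
R = 29555.4 / 317.148
= 93.1912%

93.1912%


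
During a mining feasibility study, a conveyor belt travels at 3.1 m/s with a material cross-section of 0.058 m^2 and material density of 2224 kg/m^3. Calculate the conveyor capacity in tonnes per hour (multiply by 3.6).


Volumetric flow = speed * area
= 3.1 * 0.058 = 0.1798 m^3/s
Mass flow = volumetric * density
= 0.1798 * 2224 = 399.8752 kg/s
Convert to t/h: multiply by 3.6
Capacity = 399.8752 * 3.6
= 1439.5507 t/h

1439.5507 t/h


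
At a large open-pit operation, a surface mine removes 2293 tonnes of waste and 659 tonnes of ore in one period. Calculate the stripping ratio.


Stripping ratio = waste tonnage / ore tonnage
= 2293 / 659
= 3.4795

3.4795


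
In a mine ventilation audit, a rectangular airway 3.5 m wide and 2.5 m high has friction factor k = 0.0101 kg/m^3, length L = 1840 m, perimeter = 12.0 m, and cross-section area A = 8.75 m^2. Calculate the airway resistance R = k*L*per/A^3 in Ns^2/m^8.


Compute the numerator:
k * L * per = 0.0101 * 1840 * 12.0
= 223.008
Compute the denominator:
A^3 = 8.75^3 = 669.921875
Resistance:
R = 223.008 / 669.921875
= 0.3329 Ns^2/m^8

0.3329 Ns^2/m^8


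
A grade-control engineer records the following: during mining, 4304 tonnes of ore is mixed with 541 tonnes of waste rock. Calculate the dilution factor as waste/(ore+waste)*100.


Total material = ore + waste
= 4304 + 541 = 4845 tonnes
Dilution = waste / total * 100
= 541 / 4845 * 100
= 0.1116615067 * 100
= 11.1662%

11.1662%


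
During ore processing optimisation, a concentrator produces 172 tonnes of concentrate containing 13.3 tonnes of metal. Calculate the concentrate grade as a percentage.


Grade = (metal in concentrate / concentrate mass) * 100
= (13.3 / 172) * 100
= 0.0773255814 * 100
= 7.7326%

7.7326%


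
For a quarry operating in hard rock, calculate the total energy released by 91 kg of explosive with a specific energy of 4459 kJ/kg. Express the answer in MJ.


Energy = mass * specific_energy / 1000
= 91 * 4459 / 1000
= 405769 / 1000
= 405.769 MJ

405.769 MJ


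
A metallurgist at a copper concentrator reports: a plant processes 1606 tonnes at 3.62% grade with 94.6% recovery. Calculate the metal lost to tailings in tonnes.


3.1394 tonnes

Total metal in feed:
= 1606 * 3.62 / 100 = 58.1372 tonnes
Metal recovered:
= 58.1372 * 94.6 / 100 = 54.9977912 tonnes
Metal lost to tailings:
= 58.1372 - 54.9977912
= 3.1394 tonnes


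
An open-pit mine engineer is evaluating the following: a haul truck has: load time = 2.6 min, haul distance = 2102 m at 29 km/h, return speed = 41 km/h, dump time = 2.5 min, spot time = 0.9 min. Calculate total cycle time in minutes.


Convert haul speed to m/min: 29 * 1000/60 = 483.3333333 m/min
Haul time = 2102 / 483.3333333 = 4.348965517 min
Convert return speed to m/min: 41 * 1000/60 = 683.3333333 m/min
Return time = 2102 / 683.3333333 = 3.076097561 min
Total cycle time:
= 2.6 + 4.348965517 + 2.5 + 3.076097561 + 0.9
= 13.4251 min

13.4251 min


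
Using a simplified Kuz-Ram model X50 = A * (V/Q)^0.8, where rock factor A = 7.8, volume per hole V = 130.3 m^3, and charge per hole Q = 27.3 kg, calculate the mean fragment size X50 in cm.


27.2345 cm

Compute V/Q:
V/Q = 130.3 / 27.3 = 4.772893773
Raise to the power 0.8:
(V/Q)^0.8 = 4.772893773^0.8 = 3.491607478
Multiply by A:
X50 = 7.8 * 3.491607478
= 27.2345 cm


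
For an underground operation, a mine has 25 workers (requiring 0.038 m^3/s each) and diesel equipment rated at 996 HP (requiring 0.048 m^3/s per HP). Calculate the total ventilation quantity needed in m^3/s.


48.758 m^3/s

Airflow for workers:
Q_people = 25 * 0.038 = 0.95 m^3/s
Airflow for diesel equipment:
Q_diesel = 996 * 0.048 = 47.808 m^3/s
Total ventilation:
Q_total = 0.95 + 47.808
= 48.758 m^3/s


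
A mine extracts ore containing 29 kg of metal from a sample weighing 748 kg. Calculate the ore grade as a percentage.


3.877%

Ore grade = (metal mass / ore mass) * 100
= (29 / 748) * 100
= 0.03877005348 * 100
= 3.877%


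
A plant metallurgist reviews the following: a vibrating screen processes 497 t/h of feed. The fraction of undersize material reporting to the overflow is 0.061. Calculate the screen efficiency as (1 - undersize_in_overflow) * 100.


93.9%

Screen efficiency = (1 - fraction of undersize in overflow) * 100
= (1 - 0.061) * 100
= 0.939 * 100
= 93.9%


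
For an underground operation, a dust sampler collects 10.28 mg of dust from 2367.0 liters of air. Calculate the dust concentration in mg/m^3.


Convert liters to m^3: 1 m^3 = 1000 L
Concentration = mass / volume * 1000
= 10.28 / 2367.0 * 1000
= 0.004343050275 * 1000
= 4.3431 mg/m^3

4.3431 mg/m^3


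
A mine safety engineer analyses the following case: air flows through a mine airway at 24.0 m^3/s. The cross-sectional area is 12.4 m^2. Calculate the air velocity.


Velocity = flow rate / cross-sectional area
= 24.0 / 12.4
= 1.9355 m/s

1.9355 m/s


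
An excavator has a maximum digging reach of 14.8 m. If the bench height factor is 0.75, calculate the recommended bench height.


11.1 m

Bench height = reach * factor
= 14.8 * 0.75
= 11.1 m


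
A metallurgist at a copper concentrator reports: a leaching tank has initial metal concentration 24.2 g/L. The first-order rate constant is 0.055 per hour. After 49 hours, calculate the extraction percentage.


Compute the exponent:
-k * t = -0.055 * 49 = -2.695
Remaining concentration:
C = 24.2 * exp(-2.695)
= 24.2 * 0.06754238177
= 1.634525639 g/L
Extracted = 24.2 - 1.634525639 = 22.56547436 g/L
Extraction % = 22.56547436 / 24.2 * 100
= 93.2458%

93.2458%


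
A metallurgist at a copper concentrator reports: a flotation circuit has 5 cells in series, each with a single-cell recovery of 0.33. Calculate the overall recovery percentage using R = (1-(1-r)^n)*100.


Complement of single-cell recovery:
1 - r = 1 - 0.33 = 0.67
Raise to power n:
(1 - r)^5 = 0.67^5 = 0.1350125107
Overall recovery:
R = (1 - 0.1350125107) * 100
= 86.4987%

86.4987%


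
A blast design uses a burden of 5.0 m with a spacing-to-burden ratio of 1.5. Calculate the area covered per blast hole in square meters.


First, find the spacing:
Spacing = burden * ratio = 5.0 * 1.5
= 7.5 m
Then, calculate the area:
Area = burden * spacing = 5.0 * 7.5
= 37.5 m^2

37.5 m^2


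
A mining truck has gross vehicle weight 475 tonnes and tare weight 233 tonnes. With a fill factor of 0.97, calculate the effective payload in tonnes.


234.74 tonnes

Maximum payload = gross - tare
= 475 - 233 = 242 tonnes
Effective payload = max payload * fill factor
= 242 * 0.97
= 234.74 tonnes


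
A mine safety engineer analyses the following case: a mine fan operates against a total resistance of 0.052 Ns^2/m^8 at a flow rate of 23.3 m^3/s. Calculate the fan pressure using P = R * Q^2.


Compute Q^2:
Q^2 = 23.3^2 = 542.89
Compute pressure:
P = R * Q^2 = 0.052 * 542.89
= 28.2303 Pa

28.2303 Pa


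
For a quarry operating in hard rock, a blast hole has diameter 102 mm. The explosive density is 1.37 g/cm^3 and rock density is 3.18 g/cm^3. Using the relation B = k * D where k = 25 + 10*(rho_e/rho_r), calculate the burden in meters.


2.9894 m

First, compute k:
rho_e / rho_r = 1.37 / 3.18 = 0.4308176101
k = 25 + 10 * 0.4308176101 = 29.3081761
Then, compute burden:
B = k * D / 1000 = 29.3081761 * 102 / 1000
= 2989.433962 / 1000
= 2.9894 m


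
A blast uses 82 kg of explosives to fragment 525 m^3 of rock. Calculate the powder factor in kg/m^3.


Powder factor = explosive mass / rock volume
= 82 / 525
= 0.1562 kg/m^3

0.1562 kg/m^3


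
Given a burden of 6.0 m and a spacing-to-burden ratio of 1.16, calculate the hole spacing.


6.96 m

Spacing = burden * ratio
= 6.0 * 1.16
= 6.96 m


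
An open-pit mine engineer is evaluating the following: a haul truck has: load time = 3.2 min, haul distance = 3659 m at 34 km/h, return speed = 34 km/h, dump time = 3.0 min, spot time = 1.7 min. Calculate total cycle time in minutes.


Convert haul speed to m/min: 34 * 1000/60 = 566.6666667 m/min
Haul time = 3659 / 566.6666667 = 6.457058824 min
Convert return speed to m/min: 34 * 1000/60 = 566.6666667 m/min
Return time = 3659 / 566.6666667 = 6.457058824 min
Total cycle time:
= 3.2 + 6.457058824 + 3.0 + 6.457058824 + 1.7
= 20.8141 min

20.8141 min


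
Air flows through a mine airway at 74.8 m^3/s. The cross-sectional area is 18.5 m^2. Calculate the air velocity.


4.0432 m/s

Velocity = flow rate / cross-sectional area
= 74.8 / 18.5
= 4.0432 m/s


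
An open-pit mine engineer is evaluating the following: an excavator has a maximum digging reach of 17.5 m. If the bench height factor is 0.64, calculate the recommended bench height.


11.2 m

Bench height = reach * factor
= 17.5 * 0.64
= 11.2 m


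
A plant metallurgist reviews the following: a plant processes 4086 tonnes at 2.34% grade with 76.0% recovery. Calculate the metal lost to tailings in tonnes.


Total metal in feed:
= 4086 * 2.34 / 100 = 95.6124 tonnes
Metal recovered:
= 95.6124 * 76.0 / 100 = 72.665424 tonnes
Metal lost to tailings:
= 95.6124 - 72.665424
= 22.947 tonnes

22.947 tonnes


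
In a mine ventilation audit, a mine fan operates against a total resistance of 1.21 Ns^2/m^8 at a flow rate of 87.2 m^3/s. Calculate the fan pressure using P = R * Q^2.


Compute Q^2:
Q^2 = 87.2^2 = 7603.84
Compute pressure:
P = R * Q^2 = 1.21 * 7603.84
= 9200.6464 Pa

9200.6464 Pa


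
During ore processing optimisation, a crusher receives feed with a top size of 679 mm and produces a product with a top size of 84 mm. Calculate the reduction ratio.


8.0833

Reduction ratio = feed size / product size
= 679 / 84
= 8.0833


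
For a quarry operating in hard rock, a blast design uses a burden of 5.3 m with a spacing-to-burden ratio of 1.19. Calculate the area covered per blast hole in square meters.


First, find the spacing:
Spacing = burden * ratio = 5.3 * 1.19
= 6.307 m
Then, calculate the area:
Area = burden * spacing = 5.3 * 6.307
= 33.4271 m^2

33.4271 m^2


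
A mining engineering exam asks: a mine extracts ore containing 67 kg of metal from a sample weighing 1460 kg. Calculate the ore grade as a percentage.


4.589%

Ore grade = (metal mass / ore mass) * 100
= (67 / 1460) * 100
= 0.04589041096 * 100
= 4.589%


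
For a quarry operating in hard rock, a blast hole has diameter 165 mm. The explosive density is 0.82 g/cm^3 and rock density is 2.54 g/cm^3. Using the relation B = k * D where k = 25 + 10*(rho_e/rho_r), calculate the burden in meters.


First, compute k:
rho_e / rho_r = 0.82 / 2.54 = 0.3228346457
k = 25 + 10 * 0.3228346457 = 28.22834646
Then, compute burden:
B = k * D / 1000 = 28.22834646 * 165 / 1000
= 4657.677165 / 1000
= 4.6577 m

4.6577 m


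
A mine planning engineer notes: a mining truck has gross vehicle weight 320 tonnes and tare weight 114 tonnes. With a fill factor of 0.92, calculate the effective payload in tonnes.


Maximum payload = gross - tare
= 320 - 114 = 206 tonnes
Effective payload = max payload * fill factor
= 206 * 0.92
= 189.52 tonnes

189.52 tonnes


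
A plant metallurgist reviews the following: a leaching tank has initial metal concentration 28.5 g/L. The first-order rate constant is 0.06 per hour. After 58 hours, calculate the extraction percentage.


96.9193%

Compute the exponent:
-k * t = -0.06 * 58 = -3.48
Remaining concentration:
C = 28.5 * exp(-3.48)
= 28.5 * 0.03080741103
= 0.8780112144 g/L
Extracted = 28.5 - 0.8780112144 = 27.62198879 g/L
Extraction % = 27.62198879 / 28.5 * 100
= 96.9193%


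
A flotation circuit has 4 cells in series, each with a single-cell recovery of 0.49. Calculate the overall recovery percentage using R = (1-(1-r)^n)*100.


Complement of single-cell recovery:
1 - r = 1 - 0.49 = 0.51
Raise to power n:
(1 - r)^4 = 0.51^4 = 0.06765201
Overall recovery:
R = (1 - 0.06765201) * 100
= 93.2348%

93.2348%


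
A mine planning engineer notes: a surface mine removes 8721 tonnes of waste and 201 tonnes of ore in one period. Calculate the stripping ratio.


43.3881

Stripping ratio = waste tonnage / ore tonnage
= 8721 / 201
= 43.3881


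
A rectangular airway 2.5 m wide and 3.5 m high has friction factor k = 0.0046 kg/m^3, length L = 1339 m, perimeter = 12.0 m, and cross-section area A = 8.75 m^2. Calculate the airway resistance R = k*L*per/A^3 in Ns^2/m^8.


0.1103 Ns^2/m^8

Compute the numerator:
k * L * per = 0.0046 * 1339 * 12.0
= 73.9128
Compute the denominator:
A^3 = 8.75^3 = 669.921875
Resistance:
R = 73.9128 / 669.921875
= 0.1103 Ns^2/m^8


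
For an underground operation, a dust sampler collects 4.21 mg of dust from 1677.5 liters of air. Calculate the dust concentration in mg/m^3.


Convert liters to m^3: 1 m^3 = 1000 L
Concentration = mass / volume * 1000
= 4.21 / 1677.5 * 1000
= 0.002509687034 * 1000
= 2.5097 mg/m^3

2.5097 mg/m^3


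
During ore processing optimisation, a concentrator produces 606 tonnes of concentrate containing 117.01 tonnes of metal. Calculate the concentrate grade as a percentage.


Grade = (metal in concentrate / concentrate mass) * 100
= (117.01 / 606) * 100
= 0.1930858086 * 100
= 19.3086%

19.3086%


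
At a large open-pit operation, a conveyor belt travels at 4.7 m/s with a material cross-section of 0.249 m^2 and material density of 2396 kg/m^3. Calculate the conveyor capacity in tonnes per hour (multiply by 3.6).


10094.5397 t/h

Volumetric flow = speed * area
= 4.7 * 0.249 = 1.1703 m^3/s
Mass flow = volumetric * density
= 1.1703 * 2396 = 2804.0388 kg/s
Convert to t/h: multiply by 3.6
Capacity = 2804.0388 * 3.6
= 10094.5397 t/h


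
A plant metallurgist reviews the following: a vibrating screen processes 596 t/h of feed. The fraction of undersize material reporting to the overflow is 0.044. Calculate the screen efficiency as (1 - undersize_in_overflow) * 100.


95.6%

Screen efficiency = (1 - fraction of undersize in overflow) * 100
= (1 - 0.044) * 100
= 0.956 * 100
= 95.6%


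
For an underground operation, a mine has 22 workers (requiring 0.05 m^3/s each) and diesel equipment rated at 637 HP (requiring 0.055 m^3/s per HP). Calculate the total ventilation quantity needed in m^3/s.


36.135 m^3/s

Airflow for workers:
Q_people = 22 * 0.05 = 1.1 m^3/s
Airflow for diesel equipment:
Q_diesel = 637 * 0.055 = 35.035 m^3/s
Total ventilation:
Q_total = 1.1 + 35.035
= 36.135 m^3/s


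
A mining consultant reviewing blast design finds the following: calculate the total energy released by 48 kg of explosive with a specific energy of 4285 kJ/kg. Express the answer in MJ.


Energy = mass * specific_energy / 1000
= 48 * 4285 / 1000
= 205680 / 1000
= 205.68 MJ

205.68 MJ


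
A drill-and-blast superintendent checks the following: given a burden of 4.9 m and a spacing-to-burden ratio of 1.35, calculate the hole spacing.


6.615 m

Spacing = burden * ratio
= 4.9 * 1.35
= 6.615 m


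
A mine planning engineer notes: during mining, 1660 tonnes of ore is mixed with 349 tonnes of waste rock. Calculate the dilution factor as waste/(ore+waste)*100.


Total material = ore + waste
= 1660 + 349 = 2009 tonnes
Dilution = waste / total * 100
= 349 / 2009 * 100
= 0.1737182678 * 100
= 17.3718%

17.3718%


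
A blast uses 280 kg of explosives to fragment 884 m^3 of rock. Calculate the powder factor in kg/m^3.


0.3167 kg/m^3

Powder factor = explosive mass / rock volume
= 280 / 884
= 0.3167 kg/m^3


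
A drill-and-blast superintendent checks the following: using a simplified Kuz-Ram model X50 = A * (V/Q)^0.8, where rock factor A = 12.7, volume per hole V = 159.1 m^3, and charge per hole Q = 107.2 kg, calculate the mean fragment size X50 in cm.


Compute V/Q:
V/Q = 159.1 / 107.2 = 1.484141791
Raise to the power 0.8:
(V/Q)^0.8 = 1.484141791^0.8 = 1.371451063
Multiply by A:
X50 = 12.7 * 1.371451063
= 17.4174 cm

17.4174 cm


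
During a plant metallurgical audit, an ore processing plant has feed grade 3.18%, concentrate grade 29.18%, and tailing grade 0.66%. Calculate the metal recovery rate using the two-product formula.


81.0792%

Using the two-product formula:
R = 100 * c * (f - t) / (f * (c - t))
Numerator = 100 * 29.18 * (3.18 - 0.66)
= 100 * 29.18 * 2.52
= 7353.36
Denominator = 3.18 * (29.18 - 0.66)
= 3.18 * 28.52
= 90.6936
R = 7353.36 / 90.6936
= 81.0792%


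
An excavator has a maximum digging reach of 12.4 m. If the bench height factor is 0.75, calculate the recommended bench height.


9.3 m

Bench height = reach * factor
= 12.4 * 0.75
= 9.3 m


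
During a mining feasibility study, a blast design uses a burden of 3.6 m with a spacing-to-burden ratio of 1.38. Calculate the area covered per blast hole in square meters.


First, find the spacing:
Spacing = burden * ratio = 3.6 * 1.38
= 4.968 m
Then, calculate the area:
Area = burden * spacing = 3.6 * 4.968
= 17.8848 m^2

17.8848 m^2


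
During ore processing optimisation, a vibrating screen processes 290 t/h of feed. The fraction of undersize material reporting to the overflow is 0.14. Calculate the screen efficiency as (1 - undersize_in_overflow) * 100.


Screen efficiency = (1 - fraction of undersize in overflow) * 100
= (1 - 0.14) * 100
= 0.86 * 100
= 86.0%

86.0%


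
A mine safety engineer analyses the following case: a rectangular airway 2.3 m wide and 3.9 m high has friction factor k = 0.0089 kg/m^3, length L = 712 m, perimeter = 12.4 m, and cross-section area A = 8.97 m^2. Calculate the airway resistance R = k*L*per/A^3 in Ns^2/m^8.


0.1089 Ns^2/m^8

Compute the numerator:
k * L * per = 0.0089 * 712 * 12.4
= 78.57632
Compute the denominator:
A^3 = 8.97^3 = 721.734273
Resistance:
R = 78.57632 / 721.734273
= 0.1089 Ns^2/m^8


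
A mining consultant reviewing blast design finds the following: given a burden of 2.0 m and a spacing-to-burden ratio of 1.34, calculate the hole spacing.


Spacing = burden * ratio
= 2.0 * 1.34
= 2.68 m

2.68 m


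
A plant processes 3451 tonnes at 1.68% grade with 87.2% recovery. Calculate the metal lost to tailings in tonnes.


Total metal in feed:
= 3451 * 1.68 / 100 = 57.9768 tonnes
Metal recovered:
= 57.9768 * 87.2 / 100 = 50.5557696 tonnes
Metal lost to tailings:
= 57.9768 - 50.5557696
= 7.421 tonnes

7.421 tonnes


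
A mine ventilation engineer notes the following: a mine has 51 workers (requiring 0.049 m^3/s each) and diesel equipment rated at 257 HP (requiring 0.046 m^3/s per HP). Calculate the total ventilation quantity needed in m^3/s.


Airflow for workers:
Q_people = 51 * 0.049 = 2.499 m^3/s
Airflow for diesel equipment:
Q_diesel = 257 * 0.046 = 11.822 m^3/s
Total ventilation:
Q_total = 2.499 + 11.822
= 14.321 m^3/s

14.321 m^3/s


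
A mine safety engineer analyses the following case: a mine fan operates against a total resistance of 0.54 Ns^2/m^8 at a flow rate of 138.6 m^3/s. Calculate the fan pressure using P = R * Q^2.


Compute Q^2:
Q^2 = 138.6^2 = 19209.96
Compute pressure:
P = R * Q^2 = 0.54 * 19209.96
= 10373.3784 Pa

10373.3784 Pa


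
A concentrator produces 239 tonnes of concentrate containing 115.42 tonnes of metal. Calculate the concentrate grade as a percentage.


48.2929%

Grade = (metal in concentrate / concentrate mass) * 100
= (115.42 / 239) * 100
= 0.4829288703 * 100
= 48.2929%


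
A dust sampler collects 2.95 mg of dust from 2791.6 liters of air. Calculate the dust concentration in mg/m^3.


1.0567 mg/m^3

Convert liters to m^3: 1 m^3 = 1000 L
Concentration = mass / volume * 1000
= 2.95 / 2791.6 * 1000
= 0.001056741654 * 1000
= 1.0567 mg/m^3


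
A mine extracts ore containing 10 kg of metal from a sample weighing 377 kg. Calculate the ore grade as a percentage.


Ore grade = (metal mass / ore mass) * 100
= (10 / 377) * 100
= 0.02652519894 * 100
= 2.6525%

2.6525%


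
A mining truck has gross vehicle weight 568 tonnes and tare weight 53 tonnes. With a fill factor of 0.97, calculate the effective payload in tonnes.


499.55 tonnes

Maximum payload = gross - tare
= 568 - 53 = 515 tonnes
Effective payload = max payload * fill factor
= 515 * 0.97
= 499.55 tonnes


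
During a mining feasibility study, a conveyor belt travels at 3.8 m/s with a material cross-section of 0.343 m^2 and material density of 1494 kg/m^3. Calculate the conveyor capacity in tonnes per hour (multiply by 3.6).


Volumetric flow = speed * area
= 3.8 * 0.343 = 1.3034 m^3/s
Mass flow = volumetric * density
= 1.3034 * 1494 = 1947.2796 kg/s
Convert to t/h: multiply by 3.6
Capacity = 1947.2796 * 3.6
= 7010.2066 t/h

7010.2066 t/h


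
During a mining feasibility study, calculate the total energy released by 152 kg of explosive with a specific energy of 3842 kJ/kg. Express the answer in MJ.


583.984 MJ

Energy = mass * specific_energy / 1000
= 152 * 3842 / 1000
= 583984 / 1000
= 583.984 MJ


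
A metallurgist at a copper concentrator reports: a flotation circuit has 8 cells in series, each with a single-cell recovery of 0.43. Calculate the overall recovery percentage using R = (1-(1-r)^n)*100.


Complement of single-cell recovery:
1 - r = 1 - 0.43 = 0.57
Raise to power n:
(1 - r)^8 = 0.57^8 = 0.01114291571
Overall recovery:
R = (1 - 0.01114291571) * 100
= 98.8857%

98.8857%


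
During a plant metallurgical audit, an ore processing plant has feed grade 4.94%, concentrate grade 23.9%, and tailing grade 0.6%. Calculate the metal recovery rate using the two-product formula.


Using the two-product formula:
R = 100 * c * (f - t) / (f * (c - t))
Numerator = 100 * 23.9 * (4.94 - 0.6)
= 100 * 23.9 * 4.34
= 10372.6
Denominator = 4.94 * (23.9 - 0.6)
= 4.94 * 23.3
= 115.102
R = 10372.6 / 115.102
= 90.1166%

90.1166%


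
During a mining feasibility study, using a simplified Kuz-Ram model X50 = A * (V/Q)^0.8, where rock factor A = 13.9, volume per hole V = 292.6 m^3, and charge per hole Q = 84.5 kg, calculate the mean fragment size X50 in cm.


Compute V/Q:
V/Q = 292.6 / 84.5 = 3.462721893
Raise to the power 0.8:
(V/Q)^0.8 = 3.462721893^0.8 = 2.701059122
Multiply by A:
X50 = 13.9 * 2.701059122
= 37.5447 cm

37.5447 cm


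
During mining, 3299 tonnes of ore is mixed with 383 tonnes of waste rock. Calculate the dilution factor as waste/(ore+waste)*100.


10.402%

Total material = ore + waste
= 3299 + 383 = 3682 tonnes
Dilution = waste / total * 100
= 383 / 3682 * 100
= 0.1040195546 * 100
= 10.402%


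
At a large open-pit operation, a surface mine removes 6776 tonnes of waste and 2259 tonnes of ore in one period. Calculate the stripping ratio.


2.9996

Stripping ratio = waste tonnage / ore tonnage
= 6776 / 2259
= 2.9996


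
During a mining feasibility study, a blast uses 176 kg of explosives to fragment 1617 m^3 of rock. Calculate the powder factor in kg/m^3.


Powder factor = explosive mass / rock volume
= 176 / 1617
= 0.1088 kg/m^3

0.1088 kg/m^3


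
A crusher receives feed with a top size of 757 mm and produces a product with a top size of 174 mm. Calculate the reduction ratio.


4.3506

Reduction ratio = feed size / product size
= 757 / 174
= 4.3506


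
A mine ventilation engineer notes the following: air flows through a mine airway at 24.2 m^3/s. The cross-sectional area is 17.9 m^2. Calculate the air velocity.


1.352 m/s

Velocity = flow rate / cross-sectional area
= 24.2 / 17.9
= 1.352 m/s


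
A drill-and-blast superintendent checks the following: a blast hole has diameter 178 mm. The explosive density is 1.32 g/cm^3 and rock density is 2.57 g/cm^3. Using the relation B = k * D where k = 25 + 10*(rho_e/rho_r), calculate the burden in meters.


5.3642 m

First, compute k:
rho_e / rho_r = 1.32 / 2.57 = 0.513618677
k = 25 + 10 * 0.513618677 = 30.13618677
Then, compute burden:
B = k * D / 1000 = 30.13618677 * 178 / 1000
= 5364.241245 / 1000
= 5.3642 m


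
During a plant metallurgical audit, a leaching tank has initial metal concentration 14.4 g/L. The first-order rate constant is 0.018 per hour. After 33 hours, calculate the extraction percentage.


44.7886%

Compute the exponent:
-k * t = -0.018 * 33 = -0.594
Remaining concentration:
C = 14.4 * exp(-0.594)
= 14.4 * 0.5521144043
= 7.950447422 g/L
Extracted = 14.4 - 7.950447422 = 6.449552578 g/L
Extraction % = 6.449552578 / 14.4 * 100
= 44.7886%


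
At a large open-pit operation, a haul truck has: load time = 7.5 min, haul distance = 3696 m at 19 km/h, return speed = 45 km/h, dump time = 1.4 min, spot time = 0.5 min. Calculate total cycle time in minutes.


Convert haul speed to m/min: 19 * 1000/60 = 316.6666667 m/min
Haul time = 3696 / 316.6666667 = 11.67157895 min
Convert return speed to m/min: 45 * 1000/60 = 750 m/min
Return time = 3696 / 750 = 4.928 min
Total cycle time:
= 7.5 + 11.67157895 + 1.4 + 4.928 + 0.5
= 25.9996 min

25.9996 min


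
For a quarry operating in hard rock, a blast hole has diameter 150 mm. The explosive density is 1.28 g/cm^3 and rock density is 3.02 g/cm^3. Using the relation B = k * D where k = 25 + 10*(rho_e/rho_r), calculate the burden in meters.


4.3858 m

First, compute k:
rho_e / rho_r = 1.28 / 3.02 = 0.4238410596
k = 25 + 10 * 0.4238410596 = 29.2384106
Then, compute burden:
B = k * D / 1000 = 29.2384106 * 150 / 1000
= 4385.761589 / 1000
= 4.3858 m


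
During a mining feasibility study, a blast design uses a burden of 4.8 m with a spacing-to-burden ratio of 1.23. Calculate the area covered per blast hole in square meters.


First, find the spacing:
Spacing = burden * ratio = 4.8 * 1.23
= 5.904 m
Then, calculate the area:
Area = burden * spacing = 4.8 * 5.904
= 28.3392 m^2

28.3392 m^2


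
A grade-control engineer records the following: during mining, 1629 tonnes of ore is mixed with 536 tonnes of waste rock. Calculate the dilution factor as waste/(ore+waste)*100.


24.7575%

Total material = ore + waste
= 1629 + 536 = 2165 tonnes
Dilution = waste / total * 100
= 536 / 2165 * 100
= 0.2475750577 * 100
= 24.7575%


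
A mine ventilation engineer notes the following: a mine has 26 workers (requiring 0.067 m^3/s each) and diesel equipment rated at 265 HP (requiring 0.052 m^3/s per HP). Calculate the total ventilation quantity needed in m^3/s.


Airflow for workers:
Q_people = 26 * 0.067 = 1.742 m^3/s
Airflow for diesel equipment:
Q_diesel = 265 * 0.052 = 13.78 m^3/s
Total ventilation:
Q_total = 1.742 + 13.78
= 15.522 m^3/s

15.522 m^3/s


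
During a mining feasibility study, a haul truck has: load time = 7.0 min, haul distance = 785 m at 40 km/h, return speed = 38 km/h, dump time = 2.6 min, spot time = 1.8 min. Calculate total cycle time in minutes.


Convert haul speed to m/min: 40 * 1000/60 = 666.6666667 m/min
Haul time = 785 / 666.6666667 = 1.1775 min
Convert return speed to m/min: 38 * 1000/60 = 633.3333333 m/min
Return time = 785 / 633.3333333 = 1.239473684 min
Total cycle time:
= 7.0 + 1.1775 + 2.6 + 1.239473684 + 1.8
= 13.817 min

13.817 min


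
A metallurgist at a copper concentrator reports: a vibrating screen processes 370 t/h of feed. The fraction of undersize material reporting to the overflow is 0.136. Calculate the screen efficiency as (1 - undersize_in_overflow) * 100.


Screen efficiency = (1 - fraction of undersize in overflow) * 100
= (1 - 0.136) * 100
= 0.864 * 100
= 86.4%

86.4%


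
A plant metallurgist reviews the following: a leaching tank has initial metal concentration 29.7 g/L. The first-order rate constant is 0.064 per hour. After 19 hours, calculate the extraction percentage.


70.3587%

Compute the exponent:
-k * t = -0.064 * 19 = -1.216
Remaining concentration:
C = 29.7 * exp(-1.216)
= 29.7 * 0.2964134526
= 8.803479542 g/L
Extracted = 29.7 - 8.803479542 = 20.89652046 g/L
Extraction % = 20.89652046 / 29.7 * 100
= 70.3587%


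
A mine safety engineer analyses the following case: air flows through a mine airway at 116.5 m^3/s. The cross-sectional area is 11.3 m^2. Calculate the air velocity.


10.3097 m/s

Velocity = flow rate / cross-sectional area
= 116.5 / 11.3
= 10.3097 m/s


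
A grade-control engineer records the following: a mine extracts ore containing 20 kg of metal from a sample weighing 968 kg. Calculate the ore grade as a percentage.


Ore grade = (metal mass / ore mass) * 100
= (20 / 968) * 100
= 0.02066115702 * 100
= 2.0661%

2.0661%


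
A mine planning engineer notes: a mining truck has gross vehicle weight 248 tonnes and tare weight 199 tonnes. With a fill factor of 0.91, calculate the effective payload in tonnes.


Maximum payload = gross - tare
= 248 - 199 = 49 tonnes
Effective payload = max payload * fill factor
= 49 * 0.91
= 44.59 tonnes

44.59 tonnes


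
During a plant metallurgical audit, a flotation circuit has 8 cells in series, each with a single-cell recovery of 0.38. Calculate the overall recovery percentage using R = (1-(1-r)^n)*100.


Complement of single-cell recovery:
1 - r = 1 - 0.38 = 0.62
Raise to power n:
(1 - r)^8 = 0.62^8 = 0.02183401056
Overall recovery:
R = (1 - 0.02183401056) * 100
= 97.8166%

97.8166%


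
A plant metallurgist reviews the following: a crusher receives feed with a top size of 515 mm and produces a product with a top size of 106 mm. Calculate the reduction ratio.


Reduction ratio = feed size / product size
= 515 / 106
= 4.8585

4.8585


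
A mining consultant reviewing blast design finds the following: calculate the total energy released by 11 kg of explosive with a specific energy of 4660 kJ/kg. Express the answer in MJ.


51.26 MJ

Energy = mass * specific_energy / 1000
= 11 * 4660 / 1000
= 51260 / 1000
= 51.26 MJ


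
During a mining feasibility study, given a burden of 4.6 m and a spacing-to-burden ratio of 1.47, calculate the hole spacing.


6.762 m

Spacing = burden * ratio
= 4.6 * 1.47
= 6.762 m


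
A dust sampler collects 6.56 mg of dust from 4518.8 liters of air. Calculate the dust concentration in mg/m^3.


1.4517 mg/m^3

Convert liters to m^3: 1 m^3 = 1000 L
Concentration = mass / volume * 1000
= 6.56 / 4518.8 * 1000
= 0.001451712844 * 1000
= 1.4517 mg/m^3


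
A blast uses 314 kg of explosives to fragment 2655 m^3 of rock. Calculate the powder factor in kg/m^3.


0.1183 kg/m^3

Powder factor = explosive mass / rock volume
= 314 / 2655
= 0.1183 kg/m^3


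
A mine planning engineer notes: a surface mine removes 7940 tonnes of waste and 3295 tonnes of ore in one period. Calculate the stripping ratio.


Stripping ratio = waste tonnage / ore tonnage
= 7940 / 3295
= 2.4097

2.4097


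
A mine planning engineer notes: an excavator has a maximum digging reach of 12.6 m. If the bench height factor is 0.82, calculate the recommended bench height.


Bench height = reach * factor
= 12.6 * 0.82
= 10.332 m

10.332 m


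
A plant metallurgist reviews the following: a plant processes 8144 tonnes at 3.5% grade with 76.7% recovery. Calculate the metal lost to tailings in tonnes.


66.4143 tonnes

Total metal in feed:
= 8144 * 3.5 / 100 = 285.04 tonnes
Metal recovered:
= 285.04 * 76.7 / 100 = 218.62568 tonnes
Metal lost to tailings:
= 285.04 - 218.62568
= 66.4143 tonnes


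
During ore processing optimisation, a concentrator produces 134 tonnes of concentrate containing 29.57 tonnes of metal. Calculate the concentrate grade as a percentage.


22.0672%

Grade = (metal in concentrate / concentrate mass) * 100
= (29.57 / 134) * 100
= 0.2206716418 * 100
= 22.0672%


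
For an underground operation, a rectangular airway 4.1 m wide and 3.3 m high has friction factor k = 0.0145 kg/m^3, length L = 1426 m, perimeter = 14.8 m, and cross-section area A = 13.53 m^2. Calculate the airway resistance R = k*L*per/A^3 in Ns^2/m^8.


Compute the numerator:
k * L * per = 0.0145 * 1426 * 14.8
= 306.0196
Compute the denominator:
A^3 = 13.53^3 = 2476.813977
Resistance:
R = 306.0196 / 2476.813977
= 0.1236 Ns^2/m^8

0.1236 Ns^2/m^8


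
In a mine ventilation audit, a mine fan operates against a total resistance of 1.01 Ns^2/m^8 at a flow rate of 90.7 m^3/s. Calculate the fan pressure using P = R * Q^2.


8308.7549 Pa

Compute Q^2:
Q^2 = 90.7^2 = 8226.49
Compute pressure:
P = R * Q^2 = 1.01 * 8226.49
= 8308.7549 Pa


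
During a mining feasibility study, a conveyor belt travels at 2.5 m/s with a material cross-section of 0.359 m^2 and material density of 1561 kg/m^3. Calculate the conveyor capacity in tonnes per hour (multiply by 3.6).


Volumetric flow = speed * area
= 2.5 * 0.359 = 0.8975 m^3/s
Mass flow = volumetric * density
= 0.8975 * 1561 = 1400.9975 kg/s
Convert to t/h: multiply by 3.6
Capacity = 1400.9975 * 3.6
= 5043.591 t/h

5043.591 t/h


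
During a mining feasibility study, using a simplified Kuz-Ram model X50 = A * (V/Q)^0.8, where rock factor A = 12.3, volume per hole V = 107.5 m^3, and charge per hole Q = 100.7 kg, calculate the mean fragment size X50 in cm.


12.9601 cm

Compute V/Q:
V/Q = 107.5 / 100.7 = 1.067527309
Raise to the power 0.8:
(V/Q)^0.8 = 1.067527309^0.8 = 1.053666555
Multiply by A:
X50 = 12.3 * 1.053666555
= 12.9601 cm


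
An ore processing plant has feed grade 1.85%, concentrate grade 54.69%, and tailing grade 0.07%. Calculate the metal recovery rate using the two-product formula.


Using the two-product formula:
R = 100 * c * (f - t) / (f * (c - t))
Numerator = 100 * 54.69 * (1.85 - 0.07)
= 100 * 54.69 * 1.78
= 9734.82
Denominator = 1.85 * (54.69 - 0.07)
= 1.85 * 54.62
= 101.047
R = 9734.82 / 101.047
= 96.3395%

96.3395%


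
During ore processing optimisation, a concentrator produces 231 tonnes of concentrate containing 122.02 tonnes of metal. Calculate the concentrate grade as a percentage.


Grade = (metal in concentrate / concentrate mass) * 100
= (122.02 / 231) * 100
= 0.5282251082 * 100
= 52.8225%

52.8225%


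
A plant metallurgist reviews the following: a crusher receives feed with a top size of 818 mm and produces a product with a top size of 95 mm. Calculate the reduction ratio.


Reduction ratio = feed size / product size
= 818 / 95
= 8.6105

8.6105


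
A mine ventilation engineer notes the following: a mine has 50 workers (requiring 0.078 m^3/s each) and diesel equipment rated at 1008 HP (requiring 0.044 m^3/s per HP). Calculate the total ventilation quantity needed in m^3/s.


48.252 m^3/s

Airflow for workers:
Q_people = 50 * 0.078 = 3.9 m^3/s
Airflow for diesel equipment:
Q_diesel = 1008 * 0.044 = 44.352 m^3/s
Total ventilation:
Q_total = 3.9 + 44.352
= 48.252 m^3/s


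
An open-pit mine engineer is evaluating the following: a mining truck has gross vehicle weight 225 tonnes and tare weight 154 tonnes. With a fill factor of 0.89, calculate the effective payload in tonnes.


63.19 tonnes

Maximum payload = gross - tare
= 225 - 154 = 71 tonnes
Effective payload = max payload * fill factor
= 71 * 0.89
= 63.19 tonnes


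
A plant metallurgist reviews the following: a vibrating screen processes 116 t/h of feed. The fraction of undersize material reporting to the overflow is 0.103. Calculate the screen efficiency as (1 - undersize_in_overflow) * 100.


89.7%

Screen efficiency = (1 - fraction of undersize in overflow) * 100
= (1 - 0.103) * 100
= 0.897 * 100
= 89.7%


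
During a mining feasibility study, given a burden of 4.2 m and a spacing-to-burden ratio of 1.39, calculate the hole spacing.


5.838 m

Spacing = burden * ratio
= 4.2 * 1.39
= 5.838 m


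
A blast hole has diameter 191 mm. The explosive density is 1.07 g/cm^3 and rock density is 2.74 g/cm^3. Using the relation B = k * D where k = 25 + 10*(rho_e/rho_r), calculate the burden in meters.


First, compute k:
rho_e / rho_r = 1.07 / 2.74 = 0.3905109489
k = 25 + 10 * 0.3905109489 = 28.90510949
Then, compute burden:
B = k * D / 1000 = 28.90510949 * 191 / 1000
= 5520.875912 / 1000
= 5.5209 m

5.5209 m


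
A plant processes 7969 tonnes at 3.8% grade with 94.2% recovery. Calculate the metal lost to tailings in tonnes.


17.5637 tonnes

Total metal in feed:
= 7969 * 3.8 / 100 = 302.822 tonnes
Metal recovered:
= 302.822 * 94.2 / 100 = 285.258324 tonnes
Metal lost to tailings:
= 302.822 - 285.258324
= 17.5637 tonnes


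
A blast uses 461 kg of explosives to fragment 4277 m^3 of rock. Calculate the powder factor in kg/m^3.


Powder factor = explosive mass / rock volume
= 461 / 4277
= 0.1078 kg/m^3

0.1078 kg/m^3


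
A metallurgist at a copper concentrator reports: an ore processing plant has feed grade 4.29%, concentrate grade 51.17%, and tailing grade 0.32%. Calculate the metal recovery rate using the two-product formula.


93.1232%

Using the two-product formula:
R = 100 * c * (f - t) / (f * (c - t))
Numerator = 100 * 51.17 * (4.29 - 0.32)
= 100 * 51.17 * 3.97
= 20314.49
Denominator = 4.29 * (51.17 - 0.32)
= 4.29 * 50.85
= 218.1465
R = 20314.49 / 218.1465
= 93.1232%


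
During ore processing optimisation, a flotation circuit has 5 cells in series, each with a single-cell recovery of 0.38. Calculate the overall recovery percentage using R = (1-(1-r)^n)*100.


Complement of single-cell recovery:
1 - r = 1 - 0.38 = 0.62
Raise to power n:
(1 - r)^5 = 0.62^5 = 0.0916132832
Overall recovery:
R = (1 - 0.0916132832) * 100
= 90.8387%

90.8387%


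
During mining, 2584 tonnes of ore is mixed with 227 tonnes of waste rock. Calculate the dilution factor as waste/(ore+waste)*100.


8.0754%

Total material = ore + waste
= 2584 + 227 = 2811 tonnes
Dilution = waste / total * 100
= 227 / 2811 * 100
= 0.08075418001 * 100
= 8.0754%


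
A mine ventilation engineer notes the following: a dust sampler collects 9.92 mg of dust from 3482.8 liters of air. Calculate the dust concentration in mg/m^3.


Convert liters to m^3: 1 m^3 = 1000 L
Concentration = mass / volume * 1000
= 9.92 / 3482.8 * 1000
= 0.002848282991 * 1000
= 2.8483 mg/m^3

2.8483 mg/m^3


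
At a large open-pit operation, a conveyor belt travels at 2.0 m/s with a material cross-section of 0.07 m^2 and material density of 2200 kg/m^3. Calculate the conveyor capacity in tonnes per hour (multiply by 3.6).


Volumetric flow = speed * area
= 2.0 * 0.07 = 0.14 m^3/s
Mass flow = volumetric * density
= 0.14 * 2200 = 308.0 kg/s
Convert to t/h: multiply by 3.6
Capacity = 308.0 * 3.6
= 1108.8 t/h

1108.8 t/h


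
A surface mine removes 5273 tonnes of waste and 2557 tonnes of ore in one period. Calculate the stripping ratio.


2.0622

Stripping ratio = waste tonnage / ore tonnage
= 5273 / 2557
= 2.0622


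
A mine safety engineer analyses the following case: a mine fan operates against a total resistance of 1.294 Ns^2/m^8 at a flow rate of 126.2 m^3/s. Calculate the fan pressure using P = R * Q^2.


20608.8134 Pa

Compute Q^2:
Q^2 = 126.2^2 = 15926.44
Compute pressure:
P = R * Q^2 = 1.294 * 15926.44
= 20608.8134 Pa


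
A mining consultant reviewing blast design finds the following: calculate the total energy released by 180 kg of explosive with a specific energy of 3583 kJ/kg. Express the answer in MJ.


Energy = mass * specific_energy / 1000
= 180 * 3583 / 1000
= 644940 / 1000
= 644.94 MJ

644.94 MJ


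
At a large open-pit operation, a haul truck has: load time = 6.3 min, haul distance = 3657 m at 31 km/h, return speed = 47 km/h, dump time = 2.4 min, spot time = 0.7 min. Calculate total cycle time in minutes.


Convert haul speed to m/min: 31 * 1000/60 = 516.6666667 m/min
Haul time = 3657 / 516.6666667 = 7.078064516 min
Convert return speed to m/min: 47 * 1000/60 = 783.3333333 m/min
Return time = 3657 / 783.3333333 = 4.668510638 min
Total cycle time:
= 6.3 + 7.078064516 + 2.4 + 4.668510638 + 0.7
= 21.1466 min

21.1466 min


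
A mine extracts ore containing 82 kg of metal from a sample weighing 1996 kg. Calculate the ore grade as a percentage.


Ore grade = (metal mass / ore mass) * 100
= (82 / 1996) * 100
= 0.04108216433 * 100
= 4.1082%

4.1082%
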